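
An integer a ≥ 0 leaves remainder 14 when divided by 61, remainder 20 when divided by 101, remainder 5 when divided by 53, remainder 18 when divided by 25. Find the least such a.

The moduli are pairwise coprime; N = 61·101·53·25 = 8163325.
N/61 = 133825; 133825 ≡ 52 (mod 61); 52·27 ≡ 1, so inverse 27.
N/101 = 80825; 80825 ≡ 25 (mod 101); 25·97 ≡ 1, so inverse 97.
N/53 = 154025; 154025 ≡ 7 (mod 53); 7·38 ≡ 1, so inverse 38.
N/25 = 326533; 326533 ≡ 8 (mod 25); 8·22 ≡ 1, so inverse 22.
a ≡ 14·133825·27 + 20·80825·97 + 5·154025·38 + 18·326533·22 = 365958168.
365958168 mod 8163325 = 6771868.

6771868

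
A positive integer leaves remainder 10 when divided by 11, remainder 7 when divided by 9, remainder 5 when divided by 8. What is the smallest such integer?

The moduli are pairwise coprime; N = 11·9·8 = 792.
N/11 = 72; 72 ≡ 6 (mod 11); 6·2 ≡ 1, so inverse 2.
N/9 = 88; 88 ≡ 7 (mod 9); 7·4 ≡ 1, so inverse 4.
N/8 = 99; 99 ≡ 3 (mod 8); 3·3 ≡ 1, so inverse 3.
x ≡ 10·72·2 + 7·88·4 + 5·99·3 = 5389.
5389 mod 792 = 637.

637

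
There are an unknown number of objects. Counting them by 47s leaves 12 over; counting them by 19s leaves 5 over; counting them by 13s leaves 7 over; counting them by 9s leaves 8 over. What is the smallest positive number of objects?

58715

From N ≡ 12 (mod 47) write N = 12 + 47t. Substituting into N ≡ 5 (mod 19) gives 47t ≡ 12 (mod 19), and since 9⁻¹ ≡ 17 (mod 19), t ≡ 14. Hence N ≡ 12 + 47·14 = 670 (mod 893).
From N ≡ 670 (mod 893) write N = 670 + 893t. Substituting into N ≡ 7 (mod 13) gives 893t ≡ 0 (mod 13), and since 9⁻¹ ≡ 3 (mod 13), t ≡ 0. Hence N ≡ 670 + 893·0 = 670 (mod 11609).
From N ≡ 670 (mod 11609) write N = 670 + 11609t. Substituting into N ≡ 8 (mod 9) gives 11609t ≡ 4 (mod 9), and since 8⁻¹ ≡ 8 (mod 9), t ≡ 5. Hence N ≡ 670 + 11609·5 = 58715 (mod 104481).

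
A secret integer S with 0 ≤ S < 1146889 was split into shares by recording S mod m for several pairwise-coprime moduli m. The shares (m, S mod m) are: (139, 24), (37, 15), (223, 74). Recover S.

From S ≡ 24 (mod 139) write S = 24 + 139t. Substituting into S ≡ 15 (mod 37) gives 139t ≡ 28 (mod 37), and since 28⁻¹ ≡ 4 (mod 37), t ≡ 1. Hence S ≡ 24 + 139·1 = 163 (mod 5143).
From S ≡ 163 (mod 5143) write S = 163 + 5143t. Substituting into S ≡ 74 (mod 223) gives 5143t ≡ 134 (mod 223), and since 14⁻¹ ≡ 16 (mod 223), t ≡ 137. Hence S ≡ 163 + 5143·137 = 704754 (mod 1146889).

704754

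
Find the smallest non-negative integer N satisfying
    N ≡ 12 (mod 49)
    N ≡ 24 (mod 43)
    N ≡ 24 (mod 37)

12752

The moduli are pairwise coprime; M = 49·43·37 = 77959.
M/49 = 1591; 1591 ≡ 23 (mod 49); 23·32 ≡ 1, so inverse 32.
M/43 = 1813; 1813 ≡ 7 (mod 43); 7·37 ≡ 1, so inverse 37.
M/37 = 2107; 2107 ≡ 35 (mod 37); 35·18 ≡ 1, so inverse 18.
N ≡ 12·1591·32 + 24·1813·37 + 24·2107·18 = 3131112.
3131112 mod 77959 = 12752.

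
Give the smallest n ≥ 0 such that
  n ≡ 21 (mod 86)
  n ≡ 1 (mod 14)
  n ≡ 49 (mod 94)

gcd(86, 14) = 2 and 2 | (1 − 21), so the pair is consistent; merging gives n ≡ 365 (mod 602), where 602 = lcm(86, 14).
gcd(602, 94) = 2 and 2 | (49 − 365), so the pair is consistent; merging gives n ≡ 5783 (mod 28294), where 28294 = lcm(602, 94).
The solution is unique modulo lcm(86, 14, 94) = 28294.

5783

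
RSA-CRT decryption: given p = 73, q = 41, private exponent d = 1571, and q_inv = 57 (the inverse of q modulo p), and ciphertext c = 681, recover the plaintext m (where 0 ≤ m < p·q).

435

d_p = d mod (p−1) = 1571 mod 72 = 59; d_q = d mod (q−1) = 11.
m₁ = c^(d_p) mod p: c ≡ 24 (mod 73), and 24^59 mod 73 = 70.
m₂ = c^(d_q) mod q: c ≡ 25 (mod 41), and 25^11 mod 41 = 25.
h = q_inv·(m₁ − m₂) mod p = 57·(70 − 25) mod 73 = 10.
m = m₂ + h·q = 25 + 10·41 = 435.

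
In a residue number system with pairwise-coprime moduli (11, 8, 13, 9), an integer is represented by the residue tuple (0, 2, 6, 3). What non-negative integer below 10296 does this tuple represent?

The moduli are pairwise coprime; N = 11·8·13·9 = 10296.
N/11 = 936; 936 ≡ 1 (mod 11), inverse 1.
N/8 = 1287; 1287 ≡ 7 (mod 8); 7·7 ≡ 1, so inverse 7.
N/13 = 792; 792 ≡ 12 (mod 13); 12·12 ≡ 1, so inverse 12.
N/9 = 1144; 1144 ≡ 1 (mod 9), inverse 1.
x ≡ 0·936·1 + 2·1287·7 + 6·792·12 + 3·1144·1 = 78474.
78474 mod 10296 = 6402.

6402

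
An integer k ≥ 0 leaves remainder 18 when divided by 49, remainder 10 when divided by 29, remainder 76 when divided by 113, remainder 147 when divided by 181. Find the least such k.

2676594

The moduli are pairwise coprime; N = 49·29·113·181 = 29063713.
N/49 = 593137; 593137 ≡ 41 (mod 49); 41·6 ≡ 1, so inverse 6.
N/29 = 1002197; 1002197 ≡ 15 (mod 29); 15·2 ≡ 1, so inverse 2.
N/113 = 257201; 257201 ≡ 13 (mod 113); 13·87 ≡ 1, so inverse 87.
N/181 = 160573; 160573 ≡ 26 (mod 181); 26·7 ≡ 1, so inverse 7.
k ≡ 18·593137·6 + 10·1002197·2 + 76·257201·87 + 147·160573·7 = 1949945365.
1949945365 mod 29063713 = 2676594.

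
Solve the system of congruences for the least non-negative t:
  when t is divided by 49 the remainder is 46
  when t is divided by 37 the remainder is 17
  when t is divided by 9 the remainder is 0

The moduli are pairwise coprime; N = 49·37·9 = 16317.
N/49 = 333; 333 ≡ 39 (mod 49); 39·44 ≡ 1, so inverse 44.
N/37 = 441; 441 ≡ 34 (mod 37); 34·12 ≡ 1, so inverse 12.
N/9 = 1813; 1813 ≡ 4 (mod 9); 4·7 ≡ 1, so inverse 7.
t ≡ 46·333·44 + 17·441·12 + 0·1813·7 = 763956.
763956 mod 16317 = 13374.

13374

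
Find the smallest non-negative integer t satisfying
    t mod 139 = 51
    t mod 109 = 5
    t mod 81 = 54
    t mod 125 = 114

50848614

From t ≡ 51 (mod 139) write t = 51 + 139s. Substituting into t ≡ 5 (mod 109) gives 139s ≡ 63 (mod 109), and since 30⁻¹ ≡ 40 (mod 109), s ≡ 13. Hence t ≡ 51 + 139·13 = 1858 (mod 15151).
From t ≡ 1858 (mod 15151) write t = 1858 + 15151s. Substituting into t ≡ 54 (mod 81) gives 15151s ≡ 59 (mod 81), and since 4⁻¹ ≡ 61 (mod 81), s ≡ 35. Hence t ≡ 1858 + 15151·35 = 532143 (mod 1227231).
From t ≡ 532143 (mod 1227231) write t = 532143 + 1227231s. Substituting into t ≡ 114 (mod 125) gives 1227231s ≡ 96 (mod 125), and since 106⁻¹ ≡ 46 (mod 125), s ≡ 41. Hence t ≡ 532143 + 1227231·41 = 50848614 (mod 153403875).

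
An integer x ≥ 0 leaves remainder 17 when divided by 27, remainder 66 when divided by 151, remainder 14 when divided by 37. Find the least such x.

The moduli are pairwise coprime; N = 27·151·37 = 150849.
N/27 = 5587; 5587 ≡ 25 (mod 27); 25·13 ≡ 1, so inverse 13.
N/151 = 999; 999 ≡ 93 (mod 151); 93·13 ≡ 1, so inverse 13.
N/37 = 4077; 4077 ≡ 7 (mod 37); 7·16 ≡ 1, so inverse 16.
x ≡ 17·5587·13 + 66·999·13 + 14·4077·16 = 3005117.
3005117 mod 150849 = 138986.

138986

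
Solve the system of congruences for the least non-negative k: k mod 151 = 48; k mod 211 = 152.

23151

From k ≡ 48 (mod 151) write k = 48 + 151t. Substituting into k ≡ 152 (mod 211) gives 151t ≡ 104 (mod 211), and since 151⁻¹ ≡ 109 (mod 211), t ≡ 153. Hence k ≡ 48 + 151·153 = 23151 (mod 31861).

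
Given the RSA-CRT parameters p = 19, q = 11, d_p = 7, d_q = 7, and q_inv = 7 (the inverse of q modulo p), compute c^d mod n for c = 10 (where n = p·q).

186

m₁ = c^(d_p) mod p: c ≡ 10 (mod 19), and 10^7 mod 19 = 15.
m₂ = c^(d_q) mod q: c ≡ 10 (mod 11), and 10^7 mod 11 = 10.
h = q_inv·(m₁ − m₂) mod p = 7·(15 − 10) mod 19 = 16.
m = m₂ + h·q = 10 + 16·11 = 186.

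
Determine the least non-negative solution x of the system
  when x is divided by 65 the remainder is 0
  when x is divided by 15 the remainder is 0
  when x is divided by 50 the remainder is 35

Combine the congruences pairwise.
gcd(65, 15) = 5 and 5 | (0 − 0), so the pair is consistent; merging gives x ≡ 0 (mod 195), where 195 = lcm(65, 15).
gcd(195, 50) = 5 and 5 | (35 − 0), so the pair is consistent; merging gives x ≡ 585 (mod 1950), where 1950 = lcm(195, 50).
The solution is unique modulo lcm(65, 15, 50) = 1950.

585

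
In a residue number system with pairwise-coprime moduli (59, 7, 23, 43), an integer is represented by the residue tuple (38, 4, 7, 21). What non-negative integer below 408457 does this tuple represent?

172967

From x ≡ 38 (mod 59) write x = 38 + 59t. Substituting into x ≡ 4 (mod 7) gives 59t ≡ 1 (mod 7), and since 3⁻¹ ≡ 5 (mod 7), t ≡ 5. Hence x ≡ 38 + 59·5 = 333 (mod 413).
From x ≡ 333 (mod 413) write x = 333 + 413t. Substituting into x ≡ 7 (mod 23) gives 413t ≡ 19 (mod 23), and since 22⁻¹ ≡ 22 (mod 23), t ≡ 4. Hence x ≡ 333 + 413·4 = 1985 (mod 9499).
From x ≡ 1985 (mod 9499) write x = 1985 + 9499t. Substituting into x ≡ 21 (mod 43) gives 9499t ≡ 14 (mod 43), and since 39⁻¹ ≡ 32 (mod 43), t ≡ 18. Hence x ≡ 1985 + 9499·18 = 172967 (mod 408457).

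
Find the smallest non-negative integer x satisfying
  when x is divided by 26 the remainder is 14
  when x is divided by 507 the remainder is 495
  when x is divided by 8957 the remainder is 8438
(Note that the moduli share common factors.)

26352

Combine the congruences pairwise.
gcd(26, 507) = 13 and 13 | (495 − 14), so the pair is consistent; merging gives x ≡ 1002 (mod 1014), where 1014 = lcm(26, 507).
gcd(1014, 8957) = 169 and 169 | (8438 − 1002), so the pair is consistent; merging gives x ≡ 26352 (mod 53742), where 53742 = lcm(1014, 8957).
The solution is unique modulo lcm(26, 507, 8957) = 53742.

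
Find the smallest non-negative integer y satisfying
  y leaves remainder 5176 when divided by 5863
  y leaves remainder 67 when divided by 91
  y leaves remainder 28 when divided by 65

57943

gcd(5863, 91) = 13 and 13 | (67 − 5176), so the pair is consistent; merging gives y ≡ 16902 (mod 41041), where 41041 = lcm(5863, 91).
gcd(41041, 65) = 13 and 13 | (28 − 16902), so the pair is consistent; merging gives y ≡ 57943 (mod 205205), where 205205 = lcm(41041, 65).
The solution is unique modulo lcm(5863, 91, 65) = 205205.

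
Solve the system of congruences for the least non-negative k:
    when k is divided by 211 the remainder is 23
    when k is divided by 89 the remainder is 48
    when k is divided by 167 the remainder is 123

From k ≡ 23 (mod 211) write k = 23 + 211t. Substituting into k ≡ 48 (mod 89) gives 211t ≡ 25 (mod 89), and since 33⁻¹ ≡ 27 (mod 89), t ≡ 52. Hence k ≡ 23 + 211·52 = 10995 (mod 18779).
From k ≡ 10995 (mod 18779) write k = 10995 + 18779t. Substituting into k ≡ 123 (mod 167) gives 18779t ≡ 150 (mod 167), and since 75⁻¹ ≡ 49 (mod 167), t ≡ 2. Hence k ≡ 10995 + 18779·2 = 48553 (mod 3136093).

48553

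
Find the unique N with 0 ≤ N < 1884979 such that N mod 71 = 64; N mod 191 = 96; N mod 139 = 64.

The moduli are pairwise coprime; M = 71·191·139 = 1884979.
M/71 = 26549; 26549 ≡ 66 (mod 71); 66·14 ≡ 1, so inverse 14.
M/191 = 9869; 9869 ≡ 128 (mod 191); 128·97 ≡ 1, so inverse 97.
M/139 = 13561; 13561 ≡ 78 (mod 139); 78·41 ≡ 1, so inverse 41.
N ≡ 64·26549·14 + 96·9869·97 + 64·13561·41 = 151272096.
151272096 mod 1884979 = 473776.

473776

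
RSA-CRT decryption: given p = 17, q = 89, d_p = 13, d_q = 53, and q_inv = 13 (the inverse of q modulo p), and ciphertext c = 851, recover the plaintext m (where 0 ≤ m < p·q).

m₁ = c^(d_p) mod p: c ≡ 1 (mod 17), and 1^13 mod 17 = 1.
m₂ = c^(d_q) mod q: c ≡ 50 (mod 89), and 50^53 mod 89 = 11.
h = q_inv·(m₁ − m₂) mod p = 13·(1 − 11) mod 17 = 6.
m = m₂ + h·q = 11 + 6·89 = 545.

545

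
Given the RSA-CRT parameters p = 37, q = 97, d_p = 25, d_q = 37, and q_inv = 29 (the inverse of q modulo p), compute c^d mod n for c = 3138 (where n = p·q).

1594

m₁ = c^(d_p) mod p: c ≡ 30 (mod 37), and 30^25 mod 37 = 3.
m₂ = c^(d_q) mod q: c ≡ 34 (mod 97), and 34^37 mod 97 = 42.
h = q_inv·(m₁ − m₂) mod p = 29·(3 − 42) mod 37 = 16.
m = m₂ + h·q = 42 + 16·97 = 1594.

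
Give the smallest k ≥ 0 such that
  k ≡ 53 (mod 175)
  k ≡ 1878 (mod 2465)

Combine the congruences pairwise.
gcd(175, 2465) = 5 and 5 | (1878 − 53), so the pair is consistent; merging gives k ≡ 75828 (mod 86275), where 86275 = lcm(175, 2465).
The solution is unique modulo lcm(175, 2465) = 86275.

75828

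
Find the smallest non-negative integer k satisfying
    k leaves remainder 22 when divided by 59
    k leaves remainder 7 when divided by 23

Combine the congruences pairwise.
From k ≡ 22 (mod 59) write k = 22 + 59t. Substituting into k ≡ 7 (mod 23) gives 59t ≡ 8 (mod 23), and since 13⁻¹ ≡ 16 (mod 23), t ≡ 13. Hence k ≡ 22 + 59·13 = 789 (mod 1357).

789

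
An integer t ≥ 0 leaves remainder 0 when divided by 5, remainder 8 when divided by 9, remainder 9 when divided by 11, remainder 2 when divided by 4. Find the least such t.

350

The moduli are pairwise coprime; N = 5·9·11·4 = 1980.
N/5 = 396; 396 ≡ 1 (mod 5), inverse 1.
N/9 = 220; 220 ≡ 4 (mod 9); 4·7 ≡ 1, so inverse 7.
N/11 = 180; 180 ≡ 4 (mod 11); 4·3 ≡ 1, so inverse 3.
N/4 = 495; 495 ≡ 3 (mod 4); 3·3 ≡ 1, so inverse 3.
t ≡ 0·396·1 + 8·220·7 + 9·180·3 + 2·495·3 = 20150.
20150 mod 1980 = 350.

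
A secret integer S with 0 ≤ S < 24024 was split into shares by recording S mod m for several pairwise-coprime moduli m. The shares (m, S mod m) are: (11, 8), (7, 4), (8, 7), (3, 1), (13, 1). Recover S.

The moduli are pairwise coprime; N = 11·7·8·3·13 = 24024.
N/11 = 2184; 2184 ≡ 6 (mod 11); 6·2 ≡ 1, so inverse 2.
N/7 = 3432; 3432 ≡ 2 (mod 7); 2·4 ≡ 1, so inverse 4.
N/8 = 3003; 3003 ≡ 3 (mod 8); 3·3 ≡ 1, so inverse 3.
N/3 = 8008; 8008 ≡ 1 (mod 3), inverse 1.
N/13 = 1848; 1848 ≡ 2 (mod 13); 2·7 ≡ 1, so inverse 7.
S ≡ 8·2184·2 + 4·3432·4 + 7·3003·3 + 1·8008·1 + 1·1848·7 = 173863.
173863 mod 24024 = 5695.

5695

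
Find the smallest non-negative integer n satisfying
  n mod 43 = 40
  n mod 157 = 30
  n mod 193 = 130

The moduli are pairwise coprime; M = 43·157·193 = 1302943.
M/43 = 30301; 30301 ≡ 29 (mod 43); 29·3 ≡ 1, so inverse 3.
M/157 = 8299; 8299 ≡ 135 (mod 157); 135·107 ≡ 1, so inverse 107.
M/193 = 6751; 6751 ≡ 189 (mod 193); 189·48 ≡ 1, so inverse 48.
n ≡ 40·30301·3 + 30·8299·107 + 130·6751·48 = 72402150.
72402150 mod 1302943 = 740285.

740285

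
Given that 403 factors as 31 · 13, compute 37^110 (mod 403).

Mod 31: 37 ≡ 6; by Fermat, exponent reduces to 110 mod 30 = 20; 6^20 ≡ 5 (mod 31).
Mod 13: 37 ≡ 11; by Fermat, exponent reduces to 110 mod 12 = 2; 11^2 ≡ 4 (mod 13).
Combine by CRT: x ≡ 5 (mod 31), x ≡ 4 (mod 13) ⇒ x ≡ 160 (mod 403).

160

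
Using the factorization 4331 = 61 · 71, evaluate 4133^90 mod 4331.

245

Mod 61: 4133 ≡ 46; by Fermat, exponent reduces to 90 mod 60 = 30; 46^30 ≡ 1 (mod 61).
Mod 71: 4133 ≡ 15; by Fermat, exponent reduces to 90 mod 70 = 20; 15^20 ≡ 32 (mod 71).
Combine by CRT: x ≡ 1 (mod 61), x ≡ 32 (mod 71) ⇒ x ≡ 245 (mod 4331).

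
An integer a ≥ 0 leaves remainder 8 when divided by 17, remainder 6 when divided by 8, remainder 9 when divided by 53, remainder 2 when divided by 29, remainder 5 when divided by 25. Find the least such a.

4052230

Combine the congruences pairwise.
From a ≡ 8 (mod 17) write a = 8 + 17t. Substituting into a ≡ 6 (mod 8) gives 17t ≡ 6 (mod 8), and since 1⁻¹ ≡ 1 (mod 8), t ≡ 6. Hence a ≡ 8 + 17·6 = 110 (mod 136).
From a ≡ 110 (mod 136) write a = 110 + 136t. Substituting into a ≡ 9 (mod 53) gives 136t ≡ 5 (mod 53), and since 30⁻¹ ≡ 23 (mod 53), t ≡ 9. Hence a ≡ 110 + 136·9 = 1334 (mod 7208).
From a ≡ 1334 (mod 7208) write a = 1334 + 7208t. Substituting into a ≡ 2 (mod 29) gives 7208t ≡ 2 (mod 29), and since 16⁻¹ ≡ 20 (mod 29), t ≡ 11. Hence a ≡ 1334 + 7208·11 = 80622 (mod 209032).
From a ≡ 80622 (mod 209032) write a = 80622 + 209032t. Substituting into a ≡ 5 (mod 25) gives 209032t ≡ 8 (mod 25), and since 7⁻¹ ≡ 18 (mod 25), t ≡ 19. Hence a ≡ 80622 + 209032·19 = 4052230 (mod 5225800).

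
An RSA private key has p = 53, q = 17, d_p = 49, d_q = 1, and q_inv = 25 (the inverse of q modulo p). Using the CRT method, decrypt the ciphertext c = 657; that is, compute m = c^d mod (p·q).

776

m₁ = c^(d_p) mod p: c ≡ 21 (mod 53), and 21^49 mod 53 = 34.
m₂ = c^(d_q) mod q: c ≡ 11 (mod 17), and 11^1 mod 17 = 11.
h = q_inv·(m₁ − m₂) mod p = 25·(34 − 11) mod 53 = 45.
m = m₂ + h·q = 11 + 45·17 = 776.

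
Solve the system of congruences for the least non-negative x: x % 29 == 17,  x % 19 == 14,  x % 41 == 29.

From x ≡ 17 (mod 29) write x = 17 + 29t. Substituting into x ≡ 14 (mod 19) gives 29t ≡ 16 (mod 19), and since 10⁻¹ ≡ 2 (mod 19), t ≡ 13. Hence x ≡ 17 + 29·13 = 394 (mod 551).
From x ≡ 394 (mod 551) write x = 394 + 551t. Substituting into x ≡ 29 (mod 41) gives 551t ≡ 4 (mod 41), and since 18⁻¹ ≡ 16 (mod 41), t ≡ 23. Hence x ≡ 394 + 551·23 = 13067 (mod 22591).

13067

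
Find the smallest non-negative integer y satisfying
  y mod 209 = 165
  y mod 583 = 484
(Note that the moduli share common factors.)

7480

gcd(209, 583) = 11 and 11 | (484 − 165), so the pair is consistent; merging gives y ≡ 7480 (mod 11077), where 11077 = lcm(209, 583).
The solution is unique modulo lcm(209, 583) = 11077.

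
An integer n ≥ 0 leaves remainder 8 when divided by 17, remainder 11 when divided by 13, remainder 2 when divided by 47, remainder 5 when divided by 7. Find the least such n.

The moduli are pairwise coprime; M = 17·13·47·7 = 72709.
M/17 = 4277; 4277 ≡ 10 (mod 17); 10·12 ≡ 1, so inverse 12.
M/13 = 5593; 5593 ≡ 3 (mod 13); 3·9 ≡ 1, so inverse 9.
M/47 = 1547; 1547 ≡ 43 (mod 47); 43·35 ≡ 1, so inverse 35.
M/7 = 10387; 10387 ≡ 6 (mod 7); 6·6 ≡ 1, so inverse 6.
n ≡ 8·4277·12 + 11·5593·9 + 2·1547·35 + 5·10387·6 = 1384199.
1384199 mod 72709 = 2728.

2728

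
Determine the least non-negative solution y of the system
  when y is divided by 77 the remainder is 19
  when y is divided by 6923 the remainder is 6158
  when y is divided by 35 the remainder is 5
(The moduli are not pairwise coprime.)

gcd(77, 6923) = 7 and 7 | (6158 − 19), so the pair is consistent; merging gives y ≡ 61542 (mod 76153), where 76153 = lcm(77, 6923).
gcd(76153, 35) = 7 and 7 | (5 − 61542), so the pair is consistent; merging gives y ≡ 137695 (mod 380765), where 380765 = lcm(76153, 35).
The solution is unique modulo lcm(77, 6923, 35) = 380765.

137695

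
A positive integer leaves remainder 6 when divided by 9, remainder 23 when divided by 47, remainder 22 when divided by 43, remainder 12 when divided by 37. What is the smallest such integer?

492630

The moduli are pairwise coprime; M = 9·47·43·37 = 672993.
M/9 = 74777; 74777 ≡ 5 (mod 9); 5·2 ≡ 1, so inverse 2.
M/47 = 14319; 14319 ≡ 31 (mod 47); 31·44 ≡ 1, so inverse 44.
M/43 = 15651; 15651 ≡ 42 (mod 43); 42·42 ≡ 1, so inverse 42.
M/37 = 18189; 18189 ≡ 22 (mod 37); 22·32 ≡ 1, so inverse 32.
N ≡ 6·74777·2 + 23·14319·44 + 22·15651·42 + 12·18189·32 = 36834252.
36834252 mod 672993 = 492630.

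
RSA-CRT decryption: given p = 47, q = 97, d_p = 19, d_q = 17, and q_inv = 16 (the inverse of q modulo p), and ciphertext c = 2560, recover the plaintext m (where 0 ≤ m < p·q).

m₁ = c^(d_p) mod p: c ≡ 22 (mod 47), and 22^19 mod 47 = 41.
m₂ = c^(d_q) mod q: c ≡ 38 (mod 97), and 38^17 mod 97 = 10.
h = q_inv·(m₁ − m₂) mod p = 16·(41 − 10) mod 47 = 26.
m = m₂ + h·q = 10 + 26·97 = 2532.

2532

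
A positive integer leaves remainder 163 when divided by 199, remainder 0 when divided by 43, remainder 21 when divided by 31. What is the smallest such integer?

74390

The moduli are pairwise coprime; M = 199·43·31 = 265267.
M/199 = 1333; 1333 ≡ 139 (mod 199); 139·63 ≡ 1, so inverse 63.
M/43 = 6169; 6169 ≡ 20 (mod 43); 20·28 ≡ 1, so inverse 28.
M/31 = 8557; 8557 ≡ 1 (mod 31), inverse 1.
n ≡ 163·1333·63 + 0·6169·28 + 21·8557·1 = 13868274.
13868274 mod 265267 = 74390.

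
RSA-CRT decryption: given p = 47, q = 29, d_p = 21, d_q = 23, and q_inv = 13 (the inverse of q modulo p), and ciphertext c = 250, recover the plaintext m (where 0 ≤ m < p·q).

785

m₁ = c^(d_p) mod p: c ≡ 15 (mod 47), and 15^21 mod 47 = 33.
m₂ = c^(d_q) mod q: c ≡ 18 (mod 29), and 18^23 mod 29 = 2.
h = q_inv·(m₁ − m₂) mod p = 13·(33 − 2) mod 47 = 27.
m = m₂ + h·q = 2 + 27·29 = 785.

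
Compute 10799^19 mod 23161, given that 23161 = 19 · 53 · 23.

Mod 19: 10799 ≡ 7; by Fermat, exponent reduces to 19 mod 18 = 1; 7^1 ≡ 7 (mod 19).
Mod 53: 10799 ≡ 40; 40^19 ≡ 7 (mod 53).
Mod 23: 10799 ≡ 12; 12^19 ≡ 8 (mod 23).
Combine by CRT: x ≡ 7 (mod 19), x ≡ 7 (mod 53), x ≡ 8 (mod 23) ⇒ x ≡ 9070 (mod 23161).

9070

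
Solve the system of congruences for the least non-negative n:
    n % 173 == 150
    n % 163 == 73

24197

From n ≡ 150 (mod 173) write n = 150 + 173t. Substituting into n ≡ 73 (mod 163) gives 173t ≡ 86 (mod 163), and since 10⁻¹ ≡ 49 (mod 163), t ≡ 139. Hence n ≡ 150 + 173·139 = 24197 (mod 28199).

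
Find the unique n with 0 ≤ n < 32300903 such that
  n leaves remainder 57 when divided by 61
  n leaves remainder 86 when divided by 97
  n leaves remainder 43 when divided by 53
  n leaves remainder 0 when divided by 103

The moduli are pairwise coprime; M = 61·97·53·103 = 32300903.
M/61 = 529523; 529523 ≡ 43 (mod 61); 43·44 ≡ 1, so inverse 44.
M/97 = 332999; 332999 ≡ 95 (mod 97); 95·48 ≡ 1, so inverse 48.
M/53 = 609451; 609451 ≡ 4 (mod 53); 4·40 ≡ 1, so inverse 40.
M/103 = 313601; 313601 ≡ 69 (mod 103); 69·3 ≡ 1, so inverse 3.
n ≡ 57·529523·44 + 86·332999·48 + 43·609451·40 + 0·313601·3 = 3750919276.
3750919276 mod 32300903 = 4014528.

4014528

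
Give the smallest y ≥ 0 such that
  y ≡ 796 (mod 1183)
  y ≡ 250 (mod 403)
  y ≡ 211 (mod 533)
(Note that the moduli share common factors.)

722426

gcd(1183, 403) = 13 and 13 | (250 − 796), so the pair is consistent; merging gives y ≡ 25639 (mod 36673), where 36673 = lcm(1183, 403).
gcd(36673, 533) = 13 and 13 | (211 − 25639), so the pair is consistent; merging gives y ≡ 722426 (mod 1503593), where 1503593 = lcm(36673, 533).
The solution is unique modulo lcm(1183, 403, 533) = 1503593.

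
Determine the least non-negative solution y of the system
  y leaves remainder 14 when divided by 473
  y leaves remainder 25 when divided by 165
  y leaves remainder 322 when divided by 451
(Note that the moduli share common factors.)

gcd(473, 165) = 11 and 11 | (25 − 14), so the pair is consistent; merging gives y ≡ 3325 (mod 7095), where 7095 = lcm(473, 165).
gcd(7095, 451) = 11 and 11 | (322 − 3325), so the pair is consistent; merging gives y ≡ 258745 (mod 290895), where 290895 = lcm(7095, 451).
The solution is unique modulo lcm(473, 165, 451) = 290895.

258745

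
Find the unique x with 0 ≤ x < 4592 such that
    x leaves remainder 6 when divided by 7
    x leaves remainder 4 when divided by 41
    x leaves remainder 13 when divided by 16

From x ≡ 6 (mod 7) write x = 6 + 7t. Substituting into x ≡ 4 (mod 41) gives 7t ≡ 39 (mod 41), and since 7⁻¹ ≡ 6 (mod 41), t ≡ 29. Hence x ≡ 6 + 7·29 = 209 (mod 287).
From x ≡ 209 (mod 287) write x = 209 + 287t. Substituting into x ≡ 13 (mod 16) gives 287t ≡ 12 (mod 16), and since 15⁻¹ ≡ 15 (mod 16), t ≡ 4. Hence x ≡ 209 + 287·4 = 1357 (mod 4592).

1357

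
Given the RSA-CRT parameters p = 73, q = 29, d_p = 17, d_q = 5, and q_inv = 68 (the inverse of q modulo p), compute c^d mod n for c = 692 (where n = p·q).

m₁ = c^(d_p) mod p: c ≡ 35 (mod 73), and 35^17 mod 73 = 25.
m₂ = c^(d_q) mod q: c ≡ 25 (mod 29), and 25^5 mod 29 = 20.
h = q_inv·(m₁ − m₂) mod p = 68·(25 − 20) mod 73 = 48.
m = m₂ + h·q = 20 + 48·29 = 1412.

1412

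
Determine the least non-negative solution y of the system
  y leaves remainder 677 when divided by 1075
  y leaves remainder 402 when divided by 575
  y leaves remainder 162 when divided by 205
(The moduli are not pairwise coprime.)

Combine the congruences pairwise.
gcd(1075, 575) = 25 and 25 | (402 − 677), so the pair is consistent; merging gives y ≡ 21102 (mod 24725), where 24725 = lcm(1075, 575).
gcd(24725, 205) = 5 and 5 | (162 − 21102), so the pair is consistent; merging gives y ≡ 663952 (mod 1013725), where 1013725 = lcm(24725, 205).
The solution is unique modulo lcm(1075, 575, 205) = 1013725.

663952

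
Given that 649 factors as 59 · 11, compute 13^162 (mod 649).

Mod 59: 13 ≡ 13; by Fermat, exponent reduces to 162 mod 58 = 46; 13^46 ≡ 17 (mod 59).
Mod 11: 13 ≡ 2; by Fermat, exponent reduces to 162 mod 10 = 2; 2^2 ≡ 4 (mod 11).
Combine by CRT: x ≡ 17 (mod 59), x ≡ 4 (mod 11) ⇒ x ≡ 312 (mod 649).

312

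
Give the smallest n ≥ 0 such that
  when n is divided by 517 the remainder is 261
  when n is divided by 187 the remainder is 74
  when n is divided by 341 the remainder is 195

202408

Combine the congruences pairwise.
gcd(517, 187) = 11 and 11 | (74 − 261), so the pair is consistent; merging gives n ≡ 261 (mod 8789), where 8789 = lcm(517, 187).
gcd(8789, 341) = 11 and 11 | (195 − 261), so the pair is consistent; merging gives n ≡ 202408 (mod 272459), where 272459 = lcm(8789, 341).
The solution is unique modulo lcm(517, 187, 341) = 272459.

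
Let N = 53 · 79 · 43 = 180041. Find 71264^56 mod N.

Mod 53: 71264 ≡ 32; by Fermat, exponent reduces to 56 mod 52 = 4; 32^4 ≡ 24 (mod 53).
Mod 79: 71264 ≡ 6; 6^56 ≡ 25 (mod 79).
Mod 43: 71264 ≡ 13; by Fermat, exponent reduces to 56 mod 42 = 14; 13^14 ≡ 6 (mod 43).
Combine by CRT: x ≡ 24 (mod 53), x ≡ 25 (mod 79), x ≡ 6 (mod 43) ⇒ x ≡ 167663 (mod 180041).

167663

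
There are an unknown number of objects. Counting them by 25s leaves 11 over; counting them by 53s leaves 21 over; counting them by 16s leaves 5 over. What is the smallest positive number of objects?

4261

The moduli are pairwise coprime; M = 25·53·16 = 21200.
M/25 = 848; 848 ≡ 23 (mod 25); 23·12 ≡ 1, so inverse 12.
M/53 = 400; 400 ≡ 29 (mod 53); 29·11 ≡ 1, so inverse 11.
M/16 = 1325; 1325 ≡ 13 (mod 16); 13·5 ≡ 1, so inverse 5.
N ≡ 11·848·12 + 21·400·11 + 5·1325·5 = 237461.
237461 mod 21200 = 4261.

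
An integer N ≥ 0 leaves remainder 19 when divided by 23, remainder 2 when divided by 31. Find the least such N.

From N ≡ 19 (mod 23) write N = 19 + 23t. Substituting into N ≡ 2 (mod 31) gives 23t ≡ 14 (mod 31), and since 23⁻¹ ≡ 27 (mod 31), t ≡ 6. Hence N ≡ 19 + 23·6 = 157 (mod 713).

157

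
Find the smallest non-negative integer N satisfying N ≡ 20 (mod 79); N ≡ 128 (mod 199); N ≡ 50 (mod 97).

1054828

Combine the congruences pairwise.
From N ≡ 20 (mod 79) write N = 20 + 79t. Substituting into N ≡ 128 (mod 199) gives 79t ≡ 108 (mod 199), and since 79⁻¹ ≡ 131 (mod 199), t ≡ 19. Hence N ≡ 20 + 79·19 = 1521 (mod 15721).
From N ≡ 1521 (mod 15721) write N = 1521 + 15721t. Substituting into N ≡ 50 (mod 97) gives 15721t ≡ 81 (mod 97), and since 7⁻¹ ≡ 14 (mod 97), t ≡ 67. Hence N ≡ 1521 + 15721·67 = 1054828 (mod 1524937).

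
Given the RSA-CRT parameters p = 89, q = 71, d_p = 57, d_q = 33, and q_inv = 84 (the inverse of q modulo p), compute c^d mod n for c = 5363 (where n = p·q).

4902

m₁ = c^(d_p) mod p: c ≡ 23 (mod 89), and 23^57 mod 89 = 7.
m₂ = c^(d_q) mod q: c ≡ 38 (mod 71), and 38^33 mod 71 = 3.
h = q_inv·(m₁ − m₂) mod p = 84·(7 − 3) mod 89 = 69.
m = m₂ + h·q = 3 + 69·71 = 4902.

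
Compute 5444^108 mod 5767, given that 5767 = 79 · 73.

Mod 79: 5444 ≡ 72; by Fermat, exponent reduces to 108 mod 78 = 30; 72^30 ≡ 46 (mod 79).
Mod 73: 5444 ≡ 42; by Fermat, exponent reduces to 108 mod 72 = 36; 42^36 ≡ 72 (mod 73).
Combine by CRT: x ≡ 46 (mod 79), x ≡ 72 (mod 73) ⇒ x ≡ 4233 (mod 5767).

4233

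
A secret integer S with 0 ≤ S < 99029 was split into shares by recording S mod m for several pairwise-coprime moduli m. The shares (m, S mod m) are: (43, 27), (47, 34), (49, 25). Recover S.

From S ≡ 27 (mod 43) write S = 27 + 43t. Substituting into S ≡ 34 (mod 47) gives 43t ≡ 7 (mod 47), and since 43⁻¹ ≡ 35 (mod 47), t ≡ 10. Hence S ≡ 27 + 43·10 = 457 (mod 2021).
From S ≡ 457 (mod 2021) write S = 457 + 2021t. Substituting into S ≡ 25 (mod 49) gives 2021t ≡ 9 (mod 49), and since 12⁻¹ ≡ 45 (mod 49), t ≡ 13. Hence S ≡ 457 + 2021·13 = 26730 (mod 99029).

26730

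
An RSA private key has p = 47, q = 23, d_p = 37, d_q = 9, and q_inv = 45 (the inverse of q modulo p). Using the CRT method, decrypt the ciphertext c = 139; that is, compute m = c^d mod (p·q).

m₁ = c^(d_p) mod p: c ≡ 45 (mod 47), and 45^37 mod 47 = 19.
m₂ = c^(d_q) mod q: c ≡ 1 (mod 23), and 1^9 mod 23 = 1.
h = q_inv·(m₁ − m₂) mod p = 45·(19 − 1) mod 47 = 11.
m = m₂ + h·q = 1 + 11·23 = 254.

254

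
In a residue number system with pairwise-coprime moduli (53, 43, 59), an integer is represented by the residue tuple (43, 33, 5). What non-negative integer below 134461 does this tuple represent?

4548

Combine the congruences pairwise.
From x ≡ 43 (mod 53) write x = 43 + 53t. Substituting into x ≡ 33 (mod 43) gives 53t ≡ 33 (mod 43), and since 10⁻¹ ≡ 13 (mod 43), t ≡ 42. Hence x ≡ 43 + 53·42 = 2269 (mod 2279).
From x ≡ 2269 (mod 2279) write x = 2269 + 2279t. Substituting into x ≡ 5 (mod 59) gives 2279t ≡ 37 (mod 59), and since 37⁻¹ ≡ 8 (mod 59), t ≡ 1. Hence x ≡ 2269 + 2279·1 = 4548 (mod 134461).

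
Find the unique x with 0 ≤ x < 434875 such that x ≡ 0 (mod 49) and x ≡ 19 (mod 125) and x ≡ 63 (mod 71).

The moduli are pairwise coprime; N = 49·125·71 = 434875.
N/49 = 8875; 8875 ≡ 6 (mod 49); 6·41 ≡ 1, so inverse 41.
N/125 = 3479; 3479 ≡ 104 (mod 125); 104·119 ≡ 1, so inverse 119.
N/71 = 6125; 6125 ≡ 19 (mod 71); 19·15 ≡ 1, so inverse 15.
x ≡ 0·8875·41 + 19·3479·119 + 63·6125·15 = 13654144.
13654144 mod 434875 = 173019.

173019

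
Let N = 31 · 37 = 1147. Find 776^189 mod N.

776

Mod 31: 776 ≡ 1; by Fermat, exponent reduces to 189 mod 30 = 9; 1^9 ≡ 1 (mod 31).
Mod 37: 776 ≡ 36; by Fermat, exponent reduces to 189 mod 36 = 9; 36^9 ≡ 36 (mod 37).
Combine by CRT: x ≡ 1 (mod 31), x ≡ 36 (mod 37) ⇒ x ≡ 776 (mod 1147).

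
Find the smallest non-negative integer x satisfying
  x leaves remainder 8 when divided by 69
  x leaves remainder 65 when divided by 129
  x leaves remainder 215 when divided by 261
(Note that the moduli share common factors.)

gcd(69, 129) = 3 and 3 | (65 − 8), so the pair is consistent; merging gives x ≡ 1871 (mod 2967), where 2967 = lcm(69, 129).
gcd(2967, 261) = 3 and 3 | (215 − 1871), so the pair is consistent; merging gives x ≡ 144287 (mod 258129), where 258129 = lcm(2967, 261).
The solution is unique modulo lcm(69, 129, 261) = 258129.

144287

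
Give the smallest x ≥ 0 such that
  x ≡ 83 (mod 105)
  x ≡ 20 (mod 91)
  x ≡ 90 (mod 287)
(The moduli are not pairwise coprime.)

9848

gcd(105, 91) = 7 and 7 | (20 − 83), so the pair is consistent; merging gives x ≡ 293 (mod 1365), where 1365 = lcm(105, 91).
gcd(1365, 287) = 7 and 7 | (90 − 293), so the pair is consistent; merging gives x ≡ 9848 (mod 55965), where 55965 = lcm(1365, 287).
The solution is unique modulo lcm(105, 91, 287) = 55965.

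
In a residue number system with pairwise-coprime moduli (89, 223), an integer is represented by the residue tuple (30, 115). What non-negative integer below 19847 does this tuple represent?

1899

From x ≡ 30 (mod 89) write x = 30 + 89t. Substituting into x ≡ 115 (mod 223) gives 89t ≡ 85 (mod 223), and since 89⁻¹ ≡ 218 (mod 223), t ≡ 21. Hence x ≡ 30 + 89·21 = 1899 (mod 19847).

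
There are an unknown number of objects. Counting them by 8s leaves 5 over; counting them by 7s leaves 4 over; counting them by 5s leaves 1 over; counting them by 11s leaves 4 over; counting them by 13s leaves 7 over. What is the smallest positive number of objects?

The moduli are pairwise coprime; M = 8·7·5·11·13 = 40040.
M/8 = 5005; 5005 ≡ 5 (mod 8); 5·5 ≡ 1, so inverse 5.
M/7 = 5720; 5720 ≡ 1 (mod 7), inverse 1.
M/5 = 8008; 8008 ≡ 3 (mod 5); 3·2 ≡ 1, so inverse 2.
M/11 = 3640; 3640 ≡ 10 (mod 11); 10·10 ≡ 1, so inverse 10.
M/13 = 3080; 3080 ≡ 12 (mod 13); 12·12 ≡ 1, so inverse 12.
N ≡ 5·5005·5 + 4·5720·1 + 1·8008·2 + 4·3640·10 + 7·3080·12 = 568341.
568341 mod 40040 = 7781.

7781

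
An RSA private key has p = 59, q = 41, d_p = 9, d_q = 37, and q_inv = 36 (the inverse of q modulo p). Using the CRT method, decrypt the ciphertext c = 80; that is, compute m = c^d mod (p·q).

169

m₁ = c^(d_p) mod p: c ≡ 21 (mod 59), and 21^9 mod 59 = 51.
m₂ = c^(d_q) mod q: c ≡ 39 (mod 41), and 39^37 mod 41 = 5.
h = q_inv·(m₁ − m₂) mod p = 36·(51 − 5) mod 59 = 4.
m = m₂ + h·q = 5 + 4·41 = 169.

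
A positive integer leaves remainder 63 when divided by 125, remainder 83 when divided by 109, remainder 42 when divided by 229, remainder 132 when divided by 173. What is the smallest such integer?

The moduli are pairwise coprime; N = 125·109·229·173 = 539781625.
N/125 = 4318253; 4318253 ≡ 3 (mod 125); 3·42 ≡ 1, so inverse 42.
N/109 = 4952125; 4952125 ≡ 37 (mod 109); 37·56 ≡ 1, so inverse 56.
N/229 = 2357125; 2357125 ≡ 28 (mod 229); 28·90 ≡ 1, so inverse 90.
N/173 = 3120125; 3120125 ≡ 70 (mod 173); 70·131 ≡ 1, so inverse 131.
m ≡ 63·4318253·42 + 83·4952125·56 + 42·2357125·90 + 132·3120125·131 = 97306708438.
97306708438 mod 539781625 = 146015938.

146015938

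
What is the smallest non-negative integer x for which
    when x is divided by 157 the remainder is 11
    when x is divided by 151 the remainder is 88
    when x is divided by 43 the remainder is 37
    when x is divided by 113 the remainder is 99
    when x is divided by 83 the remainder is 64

1430652306

From x ≡ 11 (mod 157) write x = 11 + 157t. Substituting into x ≡ 88 (mod 151) gives 157t ≡ 77 (mod 151), and since 6⁻¹ ≡ 126 (mod 151), t ≡ 38. Hence x ≡ 11 + 157·38 = 5977 (mod 23707).
From x ≡ 5977 (mod 23707) write x = 5977 + 23707t. Substituting into x ≡ 37 (mod 43) gives 23707t ≡ 37 (mod 43), and since 14⁻¹ ≡ 40 (mod 43), t ≡ 18. Hence x ≡ 5977 + 23707·18 = 432703 (mod 1019401).
From x ≡ 432703 (mod 1019401) write x = 432703 + 1019401t. Substituting into x ≡ 99 (mod 113) gives 1019401t ≡ 73 (mod 113), and since 28⁻¹ ≡ 109 (mod 113), t ≡ 47. Hence x ≡ 432703 + 1019401·47 = 48344550 (mod 115192313).
From x ≡ 48344550 (mod 115192313) write x = 48344550 + 115192313t. Substituting into x ≡ 64 (mod 83) gives 115192313t ≡ 26 (mod 83), and since 16⁻¹ ≡ 26 (mod 83), t ≡ 12. Hence x ≡ 48344550 + 115192313·12 = 1430652306 (mod 9560961979).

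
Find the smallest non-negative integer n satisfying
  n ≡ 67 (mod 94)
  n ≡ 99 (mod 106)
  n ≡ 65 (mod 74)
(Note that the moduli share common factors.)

46315

gcd(94, 106) = 2 and 2 | (99 − 67), so the pair is consistent; merging gives n ≡ 1477 (mod 4982), where 4982 = lcm(94, 106).
gcd(4982, 74) = 2 and 2 | (65 − 1477), so the pair is consistent; merging gives n ≡ 46315 (mod 184334), where 184334 = lcm(4982, 74).
The solution is unique modulo lcm(94, 106, 74) = 184334.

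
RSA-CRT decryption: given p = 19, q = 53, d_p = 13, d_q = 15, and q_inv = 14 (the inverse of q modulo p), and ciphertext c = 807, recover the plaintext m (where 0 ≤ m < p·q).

m₁ = c^(d_p) mod p: c ≡ 9 (mod 19), and 9^13 mod 19 = 6.
m₂ = c^(d_q) mod q: c ≡ 12 (mod 53), and 12^15 mod 53 = 26.
h = q_inv·(m₁ − m₂) mod p = 14·(6 − 26) mod 19 = 5.
m = m₂ + h·q = 26 + 5·53 = 291.

291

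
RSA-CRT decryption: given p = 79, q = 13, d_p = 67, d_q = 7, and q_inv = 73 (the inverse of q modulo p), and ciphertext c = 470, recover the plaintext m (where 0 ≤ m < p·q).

m₁ = c^(d_p) mod p: c ≡ 75 (mod 79), and 75^67 mod 79 = 68.
m₂ = c^(d_q) mod q: c ≡ 2 (mod 13), and 2^7 mod 13 = 11.
h = q_inv·(m₁ − m₂) mod p = 73·(68 − 11) mod 79 = 53.
m = m₂ + h·q = 11 + 53·13 = 700.

700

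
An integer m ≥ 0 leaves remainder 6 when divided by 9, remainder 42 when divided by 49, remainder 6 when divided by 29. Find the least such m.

10185

Combine the congruences pairwise.
From m ≡ 6 (mod 9) write m = 6 + 9t. Substituting into m ≡ 42 (mod 49) gives 9t ≡ 36 (mod 49), and since 9⁻¹ ≡ 11 (mod 49), t ≡ 4. Hence m ≡ 6 + 9·4 = 42 (mod 441).
From m ≡ 42 (mod 441) write m = 42 + 441t. Substituting into m ≡ 6 (mod 29) gives 441t ≡ 22 (mod 29), and since 6⁻¹ ≡ 5 (mod 29), t ≡ 23. Hence m ≡ 42 + 441·23 = 10185 (mod 12789).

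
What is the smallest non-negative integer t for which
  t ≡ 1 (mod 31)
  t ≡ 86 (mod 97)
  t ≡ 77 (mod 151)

The moduli are pairwise coprime; N = 31·97·151 = 454057.
N/31 = 14647; 14647 ≡ 15 (mod 31); 15·29 ≡ 1, so inverse 29.
N/97 = 4681; 4681 ≡ 25 (mod 97); 25·66 ≡ 1, so inverse 66.
N/151 = 3007; 3007 ≡ 138 (mod 151); 138·58 ≡ 1, so inverse 58.
t ≡ 1·14647·29 + 86·4681·66 + 77·3007·58 = 40423381.
40423381 mod 454057 = 12308.

12308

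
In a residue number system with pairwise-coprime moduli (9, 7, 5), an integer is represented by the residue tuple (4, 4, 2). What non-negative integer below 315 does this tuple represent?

The moduli are pairwise coprime; N = 9·7·5 = 315.
N/9 = 35; 35 ≡ 8 (mod 9); 8·8 ≡ 1, so inverse 8.
N/7 = 45; 45 ≡ 3 (mod 7); 3·5 ≡ 1, so inverse 5.
N/5 = 63; 63 ≡ 3 (mod 5); 3·2 ≡ 1, so inverse 2.
x ≡ 4·35·8 + 4·45·5 + 2·63·2 = 2272.
2272 mod 315 = 67.

67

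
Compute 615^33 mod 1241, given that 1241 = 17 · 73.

Mod 17: 615 ≡ 3; by Fermat, exponent reduces to 33 mod 16 = 1; 3^1 ≡ 3 (mod 17).
Mod 73: 615 ≡ 31; 31^33 ≡ 52 (mod 73).
Combine by CRT: x ≡ 3 (mod 17), x ≡ 52 (mod 73) ⇒ x ≡ 1074 (mod 1241).

1074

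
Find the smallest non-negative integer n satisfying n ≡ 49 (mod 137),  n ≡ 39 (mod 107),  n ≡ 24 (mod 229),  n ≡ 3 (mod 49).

78801901

Combine the congruences pairwise.
From n ≡ 49 (mod 137) write n = 49 + 137t. Substituting into n ≡ 39 (mod 107) gives 137t ≡ 97 (mod 107), and since 30⁻¹ ≡ 25 (mod 107), t ≡ 71. Hence n ≡ 49 + 137·71 = 9776 (mod 14659).
From n ≡ 9776 (mod 14659) write n = 9776 + 14659t. Substituting into n ≡ 24 (mod 229) gives 14659t ≡ 95 (mod 229), and since 3⁻¹ ≡ 153 (mod 229), t ≡ 108. Hence n ≡ 9776 + 14659·108 = 1592948 (mod 3356911).
From n ≡ 1592948 (mod 3356911) write n = 1592948 + 3356911t. Substituting into n ≡ 3 (mod 49) gives 3356911t ≡ 45 (mod 49), and since 19⁻¹ ≡ 31 (mod 49), t ≡ 23. Hence n ≡ 1592948 + 3356911·23 = 78801901 (mod 164488639).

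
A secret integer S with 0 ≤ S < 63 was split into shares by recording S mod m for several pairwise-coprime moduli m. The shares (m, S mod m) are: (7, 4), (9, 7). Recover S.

25

From S ≡ 4 (mod 7) write S = 4 + 7t. Substituting into S ≡ 7 (mod 9) gives 7t ≡ 3 (mod 9), and since 7⁻¹ ≡ 4 (mod 9), t ≡ 3. Hence S ≡ 4 + 7·3 = 25 (mod 63).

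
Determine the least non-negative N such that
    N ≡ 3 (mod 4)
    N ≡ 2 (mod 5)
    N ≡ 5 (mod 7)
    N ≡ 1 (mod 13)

1587

Combine the congruences pairwise.
From N ≡ 3 (mod 4) write N = 3 + 4t. Substituting into N ≡ 2 (mod 5) gives 4t ≡ 4 (mod 5), and since 4⁻¹ ≡ 4 (mod 5), t ≡ 1. Hence N ≡ 3 + 4·1 = 7 (mod 20).
From N ≡ 7 (mod 20) write N = 7 + 20t. Substituting into N ≡ 5 (mod 7) gives 20t ≡ 5 (mod 7), and since 6⁻¹ ≡ 6 (mod 7), t ≡ 2. Hence N ≡ 7 + 20·2 = 47 (mod 140).
From N ≡ 47 (mod 140) write N = 47 + 140t. Substituting into N ≡ 1 (mod 13) gives 140t ≡ 6 (mod 13), and since 10⁻¹ ≡ 4 (mod 13), t ≡ 11. Hence N ≡ 47 + 140·11 = 1587 (mod 1820).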